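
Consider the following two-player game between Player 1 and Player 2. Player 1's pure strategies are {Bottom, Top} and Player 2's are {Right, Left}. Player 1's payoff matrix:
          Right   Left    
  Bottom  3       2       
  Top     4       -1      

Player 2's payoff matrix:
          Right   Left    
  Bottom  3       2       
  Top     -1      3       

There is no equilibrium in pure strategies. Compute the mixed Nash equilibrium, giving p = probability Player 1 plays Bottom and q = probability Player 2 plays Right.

In a mixed equilibrium Player 2 is indifferent between Right and Left; this condition fixes p.
  Player 2's payoff from Right: p·3 + (1−p)·(-1) = 4p - 1
  Player 2's payoff from Left: p·2 + (1−p)·3 = -p + 3
  4p - 1 = -p + 3  ⇒  5p = 4  ⇒  p = 4/5.
For Player 1 to be willing to mix, Player 1 must be indifferent between Bottom and Top, which pins down Player 2's mix.
  Player 1's payoff to Bottom: q·3 + (1−q)·2 = q + 2
  Player 1's payoff to Top: q·4 + (1−q)·(-1) = 5q - 1
  q + 2 = 5q - 1  ⇒  -4q = -3  ⇒  q = 3/4.

p = 4/5, q = 3/4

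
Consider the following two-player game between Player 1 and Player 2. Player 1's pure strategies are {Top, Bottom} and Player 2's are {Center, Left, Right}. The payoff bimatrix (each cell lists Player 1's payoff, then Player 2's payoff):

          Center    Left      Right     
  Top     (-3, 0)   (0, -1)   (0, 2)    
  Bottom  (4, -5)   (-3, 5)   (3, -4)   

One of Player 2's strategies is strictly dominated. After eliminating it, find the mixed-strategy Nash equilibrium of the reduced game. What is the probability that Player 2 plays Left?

q = 1/2

Player 2's strategy Center is strictly dominated by Right: 2 > 0 and -4 > -5. Eliminate Center.
For Player 1 to be willing to mix, Player 1 must be indifferent between Top and Bottom, which pins down Player 2's mix.
  Player 1's expected payoff from Top: q·0 + (1−q)·0 = 0
  Player 1's expected payoff from Bottom: q·(-3) + (1−q)·3 = -6q + 3
  0 = -6q + 3  ⇒  6q = 3  ⇒  q = 1/2.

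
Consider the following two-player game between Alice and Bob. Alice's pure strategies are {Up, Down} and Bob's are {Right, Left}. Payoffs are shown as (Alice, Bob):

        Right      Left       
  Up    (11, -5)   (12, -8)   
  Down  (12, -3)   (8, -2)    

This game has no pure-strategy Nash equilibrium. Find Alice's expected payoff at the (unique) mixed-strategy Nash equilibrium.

Bob's mix must leave Alice indifferent between Up and Down.
  Alice's payoff to Up: q·11 + (1−q)·12 = -q + 12
  Alice's payoff to Down: q·12 + (1−q)·8 = 4q + 8
  -q + 12 = 4q + 8  ⇒  -5q = -4  ⇒  q = 4/5.
At equilibrium Alice is indifferent across rows, so Alice's payoff equals the payoff from Up: (4/5)·11 + (1/5)·12 = 56/5.

56/5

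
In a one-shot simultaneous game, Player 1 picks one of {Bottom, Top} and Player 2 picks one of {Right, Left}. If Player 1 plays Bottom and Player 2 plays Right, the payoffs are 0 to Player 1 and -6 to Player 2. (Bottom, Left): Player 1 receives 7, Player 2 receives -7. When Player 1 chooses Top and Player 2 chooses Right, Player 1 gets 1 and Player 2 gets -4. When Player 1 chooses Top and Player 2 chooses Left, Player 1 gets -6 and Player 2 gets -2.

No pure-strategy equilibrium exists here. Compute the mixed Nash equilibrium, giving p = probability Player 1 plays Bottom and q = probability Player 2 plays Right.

p = 2/3, q = 13/14

Player 1's mix must leave Player 2 indifferent between Right and Left.
  Player 2's expected payoff from Right: p·(-6) + (1−p)·(-4) = -2p - 4
  Player 2's expected payoff from Left: p·(-7) + (1−p)·(-2) = -5p - 2
  -2p - 4 = -5p - 2  ⇒  3p = 2  ⇒  p = 2/3.
Player 1's indifference between Bottom and Top determines Player 2's mixing probability q:
  Player 1's payoff from Bottom: q·0 + (1−q)·7 = -7q + 7
  Player 1's payoff from Top: q·1 + (1−q)·(-6) = 7q - 6
  -7q + 7 = 7q - 6  ⇒  -14q = -13  ⇒  q = 13/14.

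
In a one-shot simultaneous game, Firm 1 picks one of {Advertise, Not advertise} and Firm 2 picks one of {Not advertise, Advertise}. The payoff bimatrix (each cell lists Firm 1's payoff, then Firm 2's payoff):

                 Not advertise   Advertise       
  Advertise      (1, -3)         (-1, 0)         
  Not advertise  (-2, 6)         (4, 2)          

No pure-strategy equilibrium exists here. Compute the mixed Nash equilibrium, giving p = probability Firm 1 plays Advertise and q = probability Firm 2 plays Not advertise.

p = 4/7, q = 5/8

Firm 1's mix must leave Firm 2 indifferent between Not advertise and Advertise.
  Firm 2's payoff to Not advertise: p·(-3) + (1−p)·6 = -9p + 6
  Firm 2's payoff to Advertise: p·0 + (1−p)·2 = -2p + 2
  -9p + 6 = -2p + 2  ⇒  -7p = -4  ⇒  p = 4/7.
Firm 1's indifference between Advertise and Not advertise determines Firm 2's mixing probability q:
  Firm 1's expected payoff from Advertise: q·1 + (1−q)·(-1) = 2q - 1
  Firm 1's expected payoff from Not advertise: q·(-2) + (1−q)·4 = -6q + 4
  2q - 1 = -6q + 4  ⇒  8q = 5  ⇒  q = 5/8.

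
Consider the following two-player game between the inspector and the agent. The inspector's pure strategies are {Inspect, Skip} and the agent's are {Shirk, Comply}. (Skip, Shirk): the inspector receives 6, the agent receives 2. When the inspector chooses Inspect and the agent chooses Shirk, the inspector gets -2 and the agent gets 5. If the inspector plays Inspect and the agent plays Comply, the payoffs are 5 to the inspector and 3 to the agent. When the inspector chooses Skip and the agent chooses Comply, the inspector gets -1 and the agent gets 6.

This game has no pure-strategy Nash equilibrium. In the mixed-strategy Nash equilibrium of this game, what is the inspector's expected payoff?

2

Set the inspector's expected payoff from Inspect equal to that from Skip:
  the inspector's payoff to Inspect: q·(-2) + (1−q)·5 = -7q + 5
  the inspector's payoff to Skip: q·6 + (1−q)·(-1) = 7q - 1
  -7q + 5 = 7q - 1  ⇒  -14q = -6  ⇒  q = 3/7.
At equilibrium the inspector is indifferent across rows, so the inspector's payoff equals the payoff from Inspect: (3/7)·(-2) + (4/7)·5 = 2.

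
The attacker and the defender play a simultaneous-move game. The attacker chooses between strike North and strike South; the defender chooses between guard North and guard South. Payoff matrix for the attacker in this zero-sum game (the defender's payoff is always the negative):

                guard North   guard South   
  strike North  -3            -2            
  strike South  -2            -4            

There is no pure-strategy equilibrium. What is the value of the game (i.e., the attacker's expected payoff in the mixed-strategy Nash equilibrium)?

v = -8/3

The defender's mix must leave the attacker indifferent between strike North and strike South.
  the attacker's expected payoff from strike North: q·(-3) + (1−q)·(-2) = -q - 2
  the attacker's expected payoff from strike South: q·(-2) + (1−q)·(-4) = 2q - 4
  -q - 2 = 2q - 4  ⇒  -3q = -2  ⇒  q = 2/3.
The value is the attacker's expected payoff against this mix (using strike North): (2/3)·(-3) + (1/3)·(-2) = -8/3.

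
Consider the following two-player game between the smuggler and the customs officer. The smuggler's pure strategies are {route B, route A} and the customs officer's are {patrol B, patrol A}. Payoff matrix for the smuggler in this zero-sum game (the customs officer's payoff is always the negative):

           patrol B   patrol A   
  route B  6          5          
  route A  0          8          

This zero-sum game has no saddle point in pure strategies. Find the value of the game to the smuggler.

The smuggler's indifference between route B and route A determines the customs officer's mixing probability q:
  the smuggler's payoff to route B: q·6 + (1−q)·5 = q + 5
  the smuggler's payoff to route A: q·0 + (1−q)·8 = -8q + 8
  q + 5 = -8q + 8  ⇒  9q = 3  ⇒  q = 1/3.
The value is the smuggler's expected payoff against this mix (using route B): (1/3)·6 + (2/3)·5 = 16/3.

v = 16/3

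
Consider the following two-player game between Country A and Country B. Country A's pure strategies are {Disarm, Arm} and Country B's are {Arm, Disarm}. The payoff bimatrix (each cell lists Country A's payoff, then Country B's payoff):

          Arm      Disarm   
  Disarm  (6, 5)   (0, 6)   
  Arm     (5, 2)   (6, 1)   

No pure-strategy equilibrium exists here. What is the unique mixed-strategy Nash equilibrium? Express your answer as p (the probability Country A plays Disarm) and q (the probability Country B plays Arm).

p = 1/2, q = 6/7

Set Country B's expected payoff from Arm equal to that from Disarm:
  Country B's expected payoff from Arm: p·5 + (1−p)·2 = 3p + 2
  Country B's expected payoff from Disarm: p·6 + (1−p)·1 = 5p + 1
  3p + 2 = 5p + 1  ⇒  -2p = -1  ⇒  p = 1/2.
Country B's mix must leave Country A indifferent between Disarm and Arm.
  Country A's payoff from Disarm: q·6 + (1−q)·0 = 6q
  Country A's payoff from Arm: q·5 + (1−q)·6 = -q + 6
  6q = -q + 6  ⇒  7q = 6  ⇒  q = 6/7.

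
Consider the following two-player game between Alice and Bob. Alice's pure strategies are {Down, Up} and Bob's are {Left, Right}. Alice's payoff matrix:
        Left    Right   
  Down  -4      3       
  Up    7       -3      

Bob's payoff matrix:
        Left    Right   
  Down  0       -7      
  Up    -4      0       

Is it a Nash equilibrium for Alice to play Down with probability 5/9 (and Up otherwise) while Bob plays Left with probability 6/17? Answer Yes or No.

Given Alice's mix p = 5/9, Bob's payoff from Left is -16/9 but from Right is -35/9. Bob strictly prefers Left, so Bob would not mix.
So the proposed profile is not a Nash equilibrium.

No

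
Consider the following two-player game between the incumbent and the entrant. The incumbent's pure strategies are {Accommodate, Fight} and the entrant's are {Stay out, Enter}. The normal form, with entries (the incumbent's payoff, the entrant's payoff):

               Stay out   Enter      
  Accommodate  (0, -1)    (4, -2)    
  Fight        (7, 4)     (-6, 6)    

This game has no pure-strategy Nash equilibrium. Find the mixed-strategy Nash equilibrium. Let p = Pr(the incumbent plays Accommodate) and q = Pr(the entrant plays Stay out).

For the entrant to be willing to mix, the entrant must be indifferent between Stay out and Enter, which pins down the incumbent's mix.
  the entrant's payoff to Stay out: p·(-1) + (1−p)·4 = -5p + 4
  the entrant's payoff to Enter: p·(-2) + (1−p)·6 = -8p + 6
  -5p + 4 = -8p + 6  ⇒  3p = 2  ⇒  p = 2/3.
Set the incumbent's expected payoff from Accommodate equal to that from Fight:
  the incumbent's expected payoff from Accommodate: q·0 + (1−q)·4 = -4q + 4
  the incumbent's expected payoff from Fight: q·7 + (1−q)·(-6) = 13q - 6
  -4q + 4 = 13q - 6  ⇒  -17q = -10  ⇒  q = 10/17.

p = 2/3, q = 10/17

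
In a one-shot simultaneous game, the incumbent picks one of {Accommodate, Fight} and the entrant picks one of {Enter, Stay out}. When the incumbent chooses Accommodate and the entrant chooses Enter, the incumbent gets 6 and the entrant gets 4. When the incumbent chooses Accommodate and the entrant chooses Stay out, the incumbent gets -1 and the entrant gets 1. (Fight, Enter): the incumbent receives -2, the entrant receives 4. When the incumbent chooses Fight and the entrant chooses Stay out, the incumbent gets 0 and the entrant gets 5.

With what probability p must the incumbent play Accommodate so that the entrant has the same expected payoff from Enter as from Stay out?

p = 1/4

For the entrant to be willing to mix, the entrant must be indifferent between Enter and Stay out, which pins down the incumbent's mix.
  the entrant's payoff from Enter: p·4 + (1−p)·4 = 4
  the entrant's payoff from Stay out: p·1 + (1−p)·5 = -4p + 5
  4 = -4p + 5  ⇒  4p = 1  ⇒  p = 1/4.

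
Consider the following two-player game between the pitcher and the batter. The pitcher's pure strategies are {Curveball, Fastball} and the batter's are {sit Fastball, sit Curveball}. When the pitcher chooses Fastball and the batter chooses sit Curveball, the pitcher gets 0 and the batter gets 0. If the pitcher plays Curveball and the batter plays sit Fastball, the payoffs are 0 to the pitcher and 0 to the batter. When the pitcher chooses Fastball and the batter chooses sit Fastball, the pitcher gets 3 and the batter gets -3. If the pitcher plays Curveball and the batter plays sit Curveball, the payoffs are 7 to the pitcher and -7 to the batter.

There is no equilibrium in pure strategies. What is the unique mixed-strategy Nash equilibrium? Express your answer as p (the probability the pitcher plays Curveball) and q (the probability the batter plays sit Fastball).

p = 3/10, q = 7/10

The pitcher's mix must leave the batter indifferent between sit Fastball and sit Curveball.
  the batter's payoff from sit Fastball: p·0 + (1−p)·(-3) = 3p - 3
  the batter's payoff from sit Curveball: p·(-7) + (1−p)·0 = -7p
  3p - 3 = -7p  ⇒  10p = 3  ⇒  p = 3/10.
The pitcher's indifference between Curveball and Fastball determines the batter's mixing probability q:
  the pitcher's payoff to Curveball: q·0 + (1−q)·7 = -7q + 7
  the pitcher's payoff to Fastball: q·3 + (1−q)·0 = 3q
  -7q + 7 = 3q  ⇒  -10q = -7  ⇒  q = 7/10.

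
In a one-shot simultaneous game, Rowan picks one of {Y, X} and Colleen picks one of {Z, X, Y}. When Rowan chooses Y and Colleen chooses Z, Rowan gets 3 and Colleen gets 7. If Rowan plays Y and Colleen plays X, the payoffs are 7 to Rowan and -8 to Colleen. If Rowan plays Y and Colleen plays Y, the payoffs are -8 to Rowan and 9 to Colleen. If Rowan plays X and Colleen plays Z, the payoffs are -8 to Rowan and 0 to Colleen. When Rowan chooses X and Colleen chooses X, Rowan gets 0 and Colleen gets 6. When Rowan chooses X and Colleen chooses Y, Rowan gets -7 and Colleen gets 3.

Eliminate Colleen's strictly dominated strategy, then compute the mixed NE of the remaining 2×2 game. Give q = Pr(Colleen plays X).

q = 1/8

Colleen's strategy Z is strictly dominated by Y: 9 > 7 and 3 > 0. Eliminate Z.
Rowan's indifference between Y and X determines Colleen's mixing probability q:
  Rowan's payoff to Y: q·7 + (1−q)·(-8) = 15q - 8
  Rowan's payoff to X: q·0 + (1−q)·(-7) = 7q - 7
  15q - 8 = 7q - 7  ⇒  8q = 1  ⇒  q = 1/8.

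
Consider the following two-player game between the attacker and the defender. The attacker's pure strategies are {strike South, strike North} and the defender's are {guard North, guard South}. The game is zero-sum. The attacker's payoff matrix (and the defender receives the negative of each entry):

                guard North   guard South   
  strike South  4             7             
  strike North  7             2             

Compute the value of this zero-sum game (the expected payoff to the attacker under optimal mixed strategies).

v = 41/8

The attacker's indifference between strike South and strike North determines the defender's mixing probability q:
  the attacker's payoff to strike South: q·4 + (1−q)·7 = -3q + 7
  the attacker's payoff to strike North: q·7 + (1−q)·2 = 5q + 2
  -3q + 7 = 5q + 2  ⇒  -8q = -5  ⇒  q = 5/8.
The value is the attacker's expected payoff against this mix (using strike South): (5/8)·4 + (3/8)·7 = 41/8.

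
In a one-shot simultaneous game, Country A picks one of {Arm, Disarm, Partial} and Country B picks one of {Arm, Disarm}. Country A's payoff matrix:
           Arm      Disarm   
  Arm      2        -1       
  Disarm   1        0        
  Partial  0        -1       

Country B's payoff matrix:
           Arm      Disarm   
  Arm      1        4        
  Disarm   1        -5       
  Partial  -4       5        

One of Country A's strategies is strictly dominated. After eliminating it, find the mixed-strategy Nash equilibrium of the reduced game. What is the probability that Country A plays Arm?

p = 2/3

Country A's strategy Partial is strictly dominated by Disarm: 1 > 0 and 0 > -1. Eliminate Partial.
Country A's mix must leave Country B indifferent between Arm and Disarm.
  Country B's expected payoff from Arm: p·1 + (1−p)·1 = 1
  Country B's expected payoff from Disarm: p·4 + (1−p)·(-5) = 9p - 5
  1 = 9p - 5  ⇒  -9p = -6  ⇒  p = 2/3.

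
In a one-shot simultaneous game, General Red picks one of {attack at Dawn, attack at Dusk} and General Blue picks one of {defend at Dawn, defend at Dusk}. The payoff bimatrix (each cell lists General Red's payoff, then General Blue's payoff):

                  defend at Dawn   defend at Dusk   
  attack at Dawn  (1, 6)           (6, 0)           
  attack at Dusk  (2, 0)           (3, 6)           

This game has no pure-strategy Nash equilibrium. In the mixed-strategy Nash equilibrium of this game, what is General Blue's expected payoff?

General Blue's indifference between defend at Dawn and defend at Dusk determines General Red's mixing probability p:
  General Blue's payoff to defend at Dawn: p·6 + (1−p)·0 = 6p
  General Blue's payoff to defend at Dusk: p·0 + (1−p)·6 = -6p + 6
  6p = -6p + 6  ⇒  12p = 6  ⇒  p = 1/2.
At equilibrium General Blue is indifferent across columns, so General Blue's payoff equals the payoff from defend at Dawn: (1/2)·6 + (1/2)·0 = 3.

3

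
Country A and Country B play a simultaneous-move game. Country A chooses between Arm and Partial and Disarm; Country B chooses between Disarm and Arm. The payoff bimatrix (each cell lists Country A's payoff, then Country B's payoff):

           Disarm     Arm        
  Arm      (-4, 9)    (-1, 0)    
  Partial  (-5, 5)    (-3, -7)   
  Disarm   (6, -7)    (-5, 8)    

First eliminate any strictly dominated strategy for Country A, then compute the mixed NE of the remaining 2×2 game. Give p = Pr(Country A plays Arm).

p = 5/8

Country A's strategy Partial is strictly dominated by Arm: -4 > -5 and -1 > -3. Eliminate Partial.
Country A's mix must leave Country B indifferent between Disarm and Arm.
  Country B's expected payoff from Disarm: p·9 + (1−p)·(-7) = 16p - 7
  Country B's expected payoff from Arm: p·0 + (1−p)·8 = -8p + 8
  16p - 7 = -8p + 8  ⇒  24p = 15  ⇒  p = 5/8.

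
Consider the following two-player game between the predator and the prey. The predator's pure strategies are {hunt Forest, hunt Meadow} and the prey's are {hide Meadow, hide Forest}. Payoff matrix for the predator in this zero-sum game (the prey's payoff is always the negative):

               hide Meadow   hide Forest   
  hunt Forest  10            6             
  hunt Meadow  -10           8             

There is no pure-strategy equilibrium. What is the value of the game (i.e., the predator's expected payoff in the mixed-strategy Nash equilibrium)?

Set the predator's expected payoff from hunt Forest equal to that from hunt Meadow:
  the predator's payoff from hunt Forest: q·10 + (1−q)·6 = 4q + 6
  the predator's payoff from hunt Meadow: q·(-10) + (1−q)·8 = -18q + 8
  4q + 6 = -18q + 8  ⇒  22q = 2  ⇒  q = 1/11.
The value is the predator's expected payoff against this mix (using hunt Forest): (1/11)·10 + (10/11)·6 = 70/11.

v = 70/11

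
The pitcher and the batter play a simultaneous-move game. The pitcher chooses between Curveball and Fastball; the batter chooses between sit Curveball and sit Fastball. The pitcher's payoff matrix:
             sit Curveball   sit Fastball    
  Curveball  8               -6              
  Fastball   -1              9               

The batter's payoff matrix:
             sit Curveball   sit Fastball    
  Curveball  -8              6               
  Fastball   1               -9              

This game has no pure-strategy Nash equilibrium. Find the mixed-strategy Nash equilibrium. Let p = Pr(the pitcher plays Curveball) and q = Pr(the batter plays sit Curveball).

In a mixed equilibrium the batter is indifferent between sit Curveball and sit Fastball; this condition fixes p.
  the batter's expected payoff from sit Curveball: p·(-8) + (1−p)·1 = -9p + 1
  the batter's expected payoff from sit Fastball: p·6 + (1−p)·(-9) = 15p - 9
  -9p + 1 = 15p - 9  ⇒  -24p = -10  ⇒  p = 5/12.
In a mixed equilibrium the pitcher is indifferent between Curveball and Fastball; this condition fixes q.
  the pitcher's payoff to Curveball: q·8 + (1−q)·(-6) = 14q - 6
  the pitcher's payoff to Fastball: q·(-1) + (1−q)·9 = -10q + 9
  14q - 6 = -10q + 9  ⇒  24q = 15  ⇒  q = 5/8.

p = 5/12, q = 5/8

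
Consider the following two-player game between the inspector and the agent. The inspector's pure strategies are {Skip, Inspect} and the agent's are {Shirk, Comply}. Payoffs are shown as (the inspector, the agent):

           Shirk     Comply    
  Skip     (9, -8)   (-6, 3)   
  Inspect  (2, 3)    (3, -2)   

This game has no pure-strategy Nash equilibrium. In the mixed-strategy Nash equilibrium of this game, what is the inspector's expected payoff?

39/16

For the inspector to be willing to mix, the inspector must be indifferent between Skip and Inspect, which pins down the agent's mix.
  the inspector's expected payoff from Skip: q·9 + (1−q)·(-6) = 15q - 6
  the inspector's expected payoff from Inspect: q·2 + (1−q)·3 = -q + 3
  15q - 6 = -q + 3  ⇒  16q = 9  ⇒  q = 9/16.
At equilibrium the inspector is indifferent across rows, so the inspector's payoff equals the payoff from Skip: (9/16)·9 + (7/16)·(-6) = 39/16.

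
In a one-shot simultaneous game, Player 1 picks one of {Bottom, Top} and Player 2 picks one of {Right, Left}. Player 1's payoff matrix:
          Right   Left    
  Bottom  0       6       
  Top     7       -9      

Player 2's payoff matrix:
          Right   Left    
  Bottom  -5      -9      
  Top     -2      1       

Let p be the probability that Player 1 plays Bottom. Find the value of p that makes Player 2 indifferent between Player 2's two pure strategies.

p = 3/7

Player 2's indifference between Right and Left determines Player 1's mixing probability p:
  Player 2's expected payoff from Right: p·(-5) + (1−p)·(-2) = -3p - 2
  Player 2's expected payoff from Left: p·(-9) + (1−p)·1 = -10p + 1
  -3p - 2 = -10p + 1  ⇒  7p = 3  ⇒  p = 3/7.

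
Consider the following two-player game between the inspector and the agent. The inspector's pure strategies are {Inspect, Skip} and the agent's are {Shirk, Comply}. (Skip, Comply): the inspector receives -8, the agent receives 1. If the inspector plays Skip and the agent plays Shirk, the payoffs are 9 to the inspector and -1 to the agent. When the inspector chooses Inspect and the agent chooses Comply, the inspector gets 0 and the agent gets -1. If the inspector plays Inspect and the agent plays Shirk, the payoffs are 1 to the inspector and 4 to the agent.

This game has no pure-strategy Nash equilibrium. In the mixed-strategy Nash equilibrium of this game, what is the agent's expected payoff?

3/7

In a mixed equilibrium the agent is indifferent between Shirk and Comply; this condition fixes p.
  the agent's expected payoff from Shirk: p·4 + (1−p)·(-1) = 5p - 1
  the agent's expected payoff from Comply: p·(-1) + (1−p)·1 = -2p + 1
  5p - 1 = -2p + 1  ⇒  7p = 2  ⇒  p = 2/7.
At equilibrium the agent is indifferent across columns, so the agent's payoff equals the payoff from Shirk: (2/7)·4 + (5/7)·(-1) = 3/7.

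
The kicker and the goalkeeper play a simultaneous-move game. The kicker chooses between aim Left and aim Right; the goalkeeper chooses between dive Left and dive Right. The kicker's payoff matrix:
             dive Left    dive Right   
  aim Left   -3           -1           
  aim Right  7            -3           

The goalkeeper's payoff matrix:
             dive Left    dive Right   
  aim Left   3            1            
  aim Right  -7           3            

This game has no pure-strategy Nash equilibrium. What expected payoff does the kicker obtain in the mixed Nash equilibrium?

-4/3

Set the kicker's expected payoff from aim Left equal to that from aim Right:
  the kicker's expected payoff from aim Left: q·(-3) + (1−q)·(-1) = -2q - 1
  the kicker's expected payoff from aim Right: q·7 + (1−q)·(-3) = 10q - 3
  -2q - 1 = 10q - 3  ⇒  -12q = -2  ⇒  q = 1/6.
At equilibrium the kicker is indifferent across rows, so the kicker's payoff equals the payoff from aim Left: (1/6)·(-3) + (5/6)·(-1) = -4/3.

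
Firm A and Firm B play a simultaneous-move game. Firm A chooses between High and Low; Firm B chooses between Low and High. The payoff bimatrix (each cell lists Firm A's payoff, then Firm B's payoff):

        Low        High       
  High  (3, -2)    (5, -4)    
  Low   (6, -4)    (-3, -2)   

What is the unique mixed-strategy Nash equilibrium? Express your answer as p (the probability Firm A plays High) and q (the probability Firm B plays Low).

In a mixed equilibrium Firm B is indifferent between Low and High; this condition fixes p.
  Firm B's payoff from Low: p·(-2) + (1−p)·(-4) = 2p - 4
  Firm B's payoff from High: p·(-4) + (1−p)·(-2) = -2p - 2
  2p - 4 = -2p - 2  ⇒  4p = 2  ⇒  p = 1/2.
Firm A's indifference between High and Low determines Firm B's mixing probability q:
  Firm A's payoff to High: q·3 + (1−q)·5 = -2q + 5
  Firm A's payoff to Low: q·6 + (1−q)·(-3) = 9q - 3
  -2q + 5 = 9q - 3  ⇒  -11q = -8  ⇒  q = 8/11.

p = 1/2, q = 8/11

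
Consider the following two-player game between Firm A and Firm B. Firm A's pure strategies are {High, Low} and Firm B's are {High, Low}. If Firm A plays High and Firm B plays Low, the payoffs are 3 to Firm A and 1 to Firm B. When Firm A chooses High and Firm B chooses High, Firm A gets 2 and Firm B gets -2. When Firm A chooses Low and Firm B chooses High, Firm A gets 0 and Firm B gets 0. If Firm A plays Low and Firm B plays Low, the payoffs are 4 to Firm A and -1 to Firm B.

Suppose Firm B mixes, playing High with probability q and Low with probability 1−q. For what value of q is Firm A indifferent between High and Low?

q = 1/3

Firm A's indifference between High and Low determines Firm B's mixing probability q:
  Firm A's expected payoff from High: q·2 + (1−q)·3 = -q + 3
  Firm A's expected payoff from Low: q·0 + (1−q)·4 = -4q + 4
  -q + 3 = -4q + 4  ⇒  3q = 1  ⇒  q = 1/3.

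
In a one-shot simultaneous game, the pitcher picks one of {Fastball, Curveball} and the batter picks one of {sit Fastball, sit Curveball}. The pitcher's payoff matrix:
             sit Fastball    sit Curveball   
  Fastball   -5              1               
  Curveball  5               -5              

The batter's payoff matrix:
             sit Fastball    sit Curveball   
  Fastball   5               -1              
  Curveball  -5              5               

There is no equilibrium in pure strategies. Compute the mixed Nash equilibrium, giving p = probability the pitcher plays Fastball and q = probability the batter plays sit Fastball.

In a mixed equilibrium the batter is indifferent between sit Fastball and sit Curveball; this condition fixes p.
  the batter's payoff from sit Fastball: p·5 + (1−p)·(-5) = 10p - 5
  the batter's payoff from sit Curveball: p·(-1) + (1−p)·5 = -6p + 5
  10p - 5 = -6p + 5  ⇒  16p = 10  ⇒  p = 5/8.
Set the pitcher's expected payoff from Fastball equal to that from Curveball:
  the pitcher's expected payoff from Fastball: q·(-5) + (1−q)·1 = -6q + 1
  the pitcher's expected payoff from Curveball: q·5 + (1−q)·(-5) = 10q - 5
  -6q + 1 = 10q - 5  ⇒  -16q = -6  ⇒  q = 3/8.

p = 5/8, q = 3/8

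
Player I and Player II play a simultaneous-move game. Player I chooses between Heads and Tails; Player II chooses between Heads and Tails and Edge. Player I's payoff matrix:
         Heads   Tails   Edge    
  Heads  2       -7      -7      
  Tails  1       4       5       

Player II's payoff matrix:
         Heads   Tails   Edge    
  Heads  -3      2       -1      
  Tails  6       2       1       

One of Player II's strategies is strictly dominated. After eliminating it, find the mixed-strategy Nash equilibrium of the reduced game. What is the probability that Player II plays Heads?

q = 11/12

Player II's strategy Edge is strictly dominated by Tails: 2 > -1 and 2 > 1. Eliminate Edge.
In a mixed equilibrium Player I is indifferent between Heads and Tails; this condition fixes q.
  Player I's expected payoff from Heads: q·2 + (1−q)·(-7) = 9q - 7
  Player I's expected payoff from Tails: q·1 + (1−q)·4 = -3q + 4
  9q - 7 = -3q + 4  ⇒  12q = 11  ⇒  q = 11/12.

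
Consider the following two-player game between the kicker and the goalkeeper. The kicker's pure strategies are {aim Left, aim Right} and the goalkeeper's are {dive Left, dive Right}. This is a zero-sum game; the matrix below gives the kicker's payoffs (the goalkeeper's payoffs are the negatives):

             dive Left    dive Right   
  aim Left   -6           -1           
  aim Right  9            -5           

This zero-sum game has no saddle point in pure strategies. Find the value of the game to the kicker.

Set the kicker's expected payoff from aim Left equal to that from aim Right:
  the kicker's expected payoff from aim Left: q·(-6) + (1−q)·(-1) = -5q - 1
  the kicker's expected payoff from aim Right: q·9 + (1−q)·(-5) = 14q - 5
  -5q - 1 = 14q - 5  ⇒  -19q = -4  ⇒  q = 4/19.
The value is the kicker's expected payoff against this mix (using aim Left): (4/19)·(-6) + (15/19)·(-1) = -39/19.

v = -39/19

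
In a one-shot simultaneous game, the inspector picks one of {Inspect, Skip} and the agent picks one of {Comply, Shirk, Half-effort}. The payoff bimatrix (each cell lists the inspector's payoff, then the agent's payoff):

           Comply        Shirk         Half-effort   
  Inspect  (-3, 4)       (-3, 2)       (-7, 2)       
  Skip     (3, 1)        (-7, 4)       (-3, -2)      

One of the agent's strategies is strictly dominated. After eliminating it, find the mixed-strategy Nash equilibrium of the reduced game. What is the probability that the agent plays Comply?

q = 2/5

The agent's strategy Half-effort is strictly dominated by Comply: 4 > 2 and 1 > -2. Eliminate Half-effort.
Set the inspector's expected payoff from Inspect equal to that from Skip:
  the inspector's payoff to Inspect: q·(-3) + (1−q)·(-3) = -3
  the inspector's payoff to Skip: q·3 + (1−q)·(-7) = 10q - 7
  -3 = 10q - 7  ⇒  -10q = -4  ⇒  q = 2/5.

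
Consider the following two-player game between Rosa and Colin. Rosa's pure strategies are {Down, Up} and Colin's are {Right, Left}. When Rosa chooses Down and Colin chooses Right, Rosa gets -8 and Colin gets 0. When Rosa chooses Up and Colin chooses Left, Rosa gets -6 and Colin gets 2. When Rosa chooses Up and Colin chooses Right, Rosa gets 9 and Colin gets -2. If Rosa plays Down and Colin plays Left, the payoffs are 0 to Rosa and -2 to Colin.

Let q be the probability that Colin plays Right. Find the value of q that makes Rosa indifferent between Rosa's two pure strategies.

Colin's mix must leave Rosa indifferent between Down and Up.
  Rosa's payoff from Down: q·(-8) + (1−q)·0 = -8q
  Rosa's payoff from Up: q·9 + (1−q)·(-6) = 15q - 6
  -8q = 15q - 6  ⇒  -23q = -6  ⇒  q = 6/23.

q = 6/23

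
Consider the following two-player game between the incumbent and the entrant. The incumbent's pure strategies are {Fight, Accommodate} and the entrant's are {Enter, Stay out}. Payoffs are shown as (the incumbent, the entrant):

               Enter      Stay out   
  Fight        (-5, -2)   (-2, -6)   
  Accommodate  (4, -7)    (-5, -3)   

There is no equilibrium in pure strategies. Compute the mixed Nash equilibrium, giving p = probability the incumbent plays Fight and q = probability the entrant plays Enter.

Set the entrant's expected payoff from Enter equal to that from Stay out:
  the entrant's expected payoff from Enter: p·(-2) + (1−p)·(-7) = 5p - 7
  the entrant's expected payoff from Stay out: p·(-6) + (1−p)·(-3) = -3p - 3
  5p - 7 = -3p - 3  ⇒  8p = 4  ⇒  p = 1/2.
The incumbent's indifference between Fight and Accommodate determines the entrant's mixing probability q:
  the incumbent's payoff to Fight: q·(-5) + (1−q)·(-2) = -3q - 2
  the incumbent's payoff to Accommodate: q·4 + (1−q)·(-5) = 9q - 5
  -3q - 2 = 9q - 5  ⇒  -12q = -3  ⇒  q = 1/4.

p = 1/2, q = 1/4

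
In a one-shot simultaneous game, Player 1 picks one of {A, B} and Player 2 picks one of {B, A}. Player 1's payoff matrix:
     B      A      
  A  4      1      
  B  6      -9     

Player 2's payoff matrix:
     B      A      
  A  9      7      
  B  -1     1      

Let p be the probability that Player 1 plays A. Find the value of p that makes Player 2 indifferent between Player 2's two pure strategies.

p = 1/2

Player 2's indifference between B and A determines Player 1's mixing probability p:
  Player 2's payoff from B: p·9 + (1−p)·(-1) = 10p - 1
  Player 2's payoff from A: p·7 + (1−p)·1 = 6p + 1
  10p - 1 = 6p + 1  ⇒  4p = 2  ⇒  p = 1/2.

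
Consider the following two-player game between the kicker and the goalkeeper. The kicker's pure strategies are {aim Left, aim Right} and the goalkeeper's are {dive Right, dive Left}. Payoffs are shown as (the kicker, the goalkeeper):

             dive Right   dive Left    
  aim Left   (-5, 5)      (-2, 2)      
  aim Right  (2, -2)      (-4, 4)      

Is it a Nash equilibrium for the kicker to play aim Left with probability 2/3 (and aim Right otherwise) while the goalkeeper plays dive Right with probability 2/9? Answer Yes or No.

Yes

Check the goalkeeper's indifference given the kicker's mix p = 2/3:
  payoff from dive Right = 8/3; payoff from dive Left = 8/3 — equal.
Check the kicker's indifference given the goalkeeper's mix q = 2/9:
  payoff from aim Left = -8/3; payoff from aim Right = -8/3 — equal.
Both players are indifferent, so neither can profitably deviate.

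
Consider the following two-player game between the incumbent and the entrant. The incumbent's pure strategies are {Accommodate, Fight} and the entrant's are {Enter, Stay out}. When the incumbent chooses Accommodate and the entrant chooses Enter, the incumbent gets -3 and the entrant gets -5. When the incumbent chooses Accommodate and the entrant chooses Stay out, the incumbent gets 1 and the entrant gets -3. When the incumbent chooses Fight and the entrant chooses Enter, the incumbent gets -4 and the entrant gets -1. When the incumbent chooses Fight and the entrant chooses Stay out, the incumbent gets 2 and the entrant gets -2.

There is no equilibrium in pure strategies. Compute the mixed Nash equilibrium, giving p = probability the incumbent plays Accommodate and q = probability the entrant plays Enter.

p = 1/3, q = 1/2

Set the entrant's expected payoff from Enter equal to that from Stay out:
  the entrant's expected payoff from Enter: p·(-5) + (1−p)·(-1) = -4p - 1
  the entrant's expected payoff from Stay out: p·(-3) + (1−p)·(-2) = -p - 2
  -4p - 1 = -p - 2  ⇒  -3p = -1  ⇒  p = 1/3.
The incumbent's indifference between Accommodate and Fight determines the entrant's mixing probability q:
  the incumbent's payoff from Accommodate: q·(-3) + (1−q)·1 = -4q + 1
  the incumbent's payoff from Fight: q·(-4) + (1−q)·2 = -6q + 2
  -4q + 1 = -6q + 2  ⇒  2q = 1  ⇒  q = 1/2.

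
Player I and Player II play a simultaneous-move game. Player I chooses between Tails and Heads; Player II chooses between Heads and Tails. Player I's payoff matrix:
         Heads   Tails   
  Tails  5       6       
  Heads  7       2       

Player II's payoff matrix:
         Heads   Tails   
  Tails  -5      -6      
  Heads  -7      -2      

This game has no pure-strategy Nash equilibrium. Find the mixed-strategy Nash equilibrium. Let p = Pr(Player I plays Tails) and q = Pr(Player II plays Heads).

p = 5/6, q = 2/3

In a mixed equilibrium Player II is indifferent between Heads and Tails; this condition fixes p.
  Player II's payoff from Heads: p·(-5) + (1−p)·(-7) = 2p - 7
  Player II's payoff from Tails: p·(-6) + (1−p)·(-2) = -4p - 2
  2p - 7 = -4p - 2  ⇒  6p = 5  ⇒  p = 5/6.
Player II's mix must leave Player I indifferent between Tails and Heads.
  Player I's payoff to Tails: q·5 + (1−q)·6 = -q + 6
  Player I's payoff to Heads: q·7 + (1−q)·2 = 5q + 2
  -q + 6 = 5q + 2  ⇒  -6q = -4  ⇒  q = 2/3.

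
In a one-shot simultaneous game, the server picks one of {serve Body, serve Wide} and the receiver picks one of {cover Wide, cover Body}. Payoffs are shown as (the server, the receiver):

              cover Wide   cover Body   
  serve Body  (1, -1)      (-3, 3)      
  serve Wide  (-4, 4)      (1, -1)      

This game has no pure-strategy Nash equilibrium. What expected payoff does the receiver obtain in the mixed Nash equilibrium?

Set the receiver's expected payoff from cover Wide equal to that from cover Body:
  the receiver's expected payoff from cover Wide: p·(-1) + (1−p)·4 = -5p + 4
  the receiver's expected payoff from cover Body: p·3 + (1−p)·(-1) = 4p - 1
  -5p + 4 = 4p - 1  ⇒  -9p = -5  ⇒  p = 5/9.
At equilibrium the receiver is indifferent across columns, so the receiver's payoff equals the payoff from cover Wide: (5/9)·(-1) + (4/9)·4 = 11/9.

11/9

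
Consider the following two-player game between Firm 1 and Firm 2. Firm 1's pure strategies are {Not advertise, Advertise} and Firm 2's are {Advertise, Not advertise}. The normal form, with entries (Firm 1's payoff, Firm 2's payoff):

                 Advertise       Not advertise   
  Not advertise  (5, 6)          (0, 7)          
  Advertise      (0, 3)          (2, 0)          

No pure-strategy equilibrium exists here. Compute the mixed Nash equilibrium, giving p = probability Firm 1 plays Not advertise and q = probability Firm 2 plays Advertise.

p = 3/4, q = 2/7

For Firm 2 to be willing to mix, Firm 2 must be indifferent between Advertise and Not advertise, which pins down Firm 1's mix.
  Firm 2's payoff from Advertise: p·6 + (1−p)·3 = 3p + 3
  Firm 2's payoff from Not advertise: p·7 + (1−p)·0 = 7p
  3p + 3 = 7p  ⇒  -4p = -3  ⇒  p = 3/4.
Firm 1's indifference between Not advertise and Advertise determines Firm 2's mixing probability q:
  Firm 1's payoff from Not advertise: q·5 + (1−q)·0 = 5q
  Firm 1's payoff from Advertise: q·0 + (1−q)·2 = -2q + 2
  5q = -2q + 2  ⇒  7q = 2  ⇒  q = 2/7.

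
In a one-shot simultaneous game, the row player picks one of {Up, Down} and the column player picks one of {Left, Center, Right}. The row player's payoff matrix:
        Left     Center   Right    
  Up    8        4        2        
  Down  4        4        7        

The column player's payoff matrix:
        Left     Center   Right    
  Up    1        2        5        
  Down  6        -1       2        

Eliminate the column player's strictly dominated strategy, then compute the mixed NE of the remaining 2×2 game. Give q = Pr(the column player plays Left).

The column player's strategy Center is strictly dominated by Right: 5 > 2 and 2 > -1. Eliminate Center.
Set the row player's expected payoff from Up equal to that from Down:
  the row player's payoff from Up: q·8 + (1−q)·2 = 6q + 2
  the row player's payoff from Down: q·4 + (1−q)·7 = -3q + 7
  6q + 2 = -3q + 7  ⇒  9q = 5  ⇒  q = 5/9.

q = 5/9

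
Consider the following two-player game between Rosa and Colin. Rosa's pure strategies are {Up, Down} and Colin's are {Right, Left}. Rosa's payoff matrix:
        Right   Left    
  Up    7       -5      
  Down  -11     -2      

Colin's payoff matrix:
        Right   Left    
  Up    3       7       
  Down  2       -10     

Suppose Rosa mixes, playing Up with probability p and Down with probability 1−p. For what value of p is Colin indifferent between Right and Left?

p = 3/4

Rosa's mix must leave Colin indifferent between Right and Left.
  Colin's expected payoff from Right: p·3 + (1−p)·2 = p + 2
  Colin's expected payoff from Left: p·7 + (1−p)·(-10) = 17p - 10
  p + 2 = 17p - 10  ⇒  -16p = -12  ⇒  p = 3/4.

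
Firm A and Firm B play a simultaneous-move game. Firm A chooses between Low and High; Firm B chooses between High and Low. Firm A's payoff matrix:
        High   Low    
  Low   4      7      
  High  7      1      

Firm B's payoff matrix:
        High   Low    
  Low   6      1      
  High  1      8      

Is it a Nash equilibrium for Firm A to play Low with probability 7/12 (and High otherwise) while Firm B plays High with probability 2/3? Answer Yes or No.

Check Firm B's indifference given Firm A's mix p = 7/12:
  payoff from High = 47/12; payoff from Low = 47/12 — equal.
Check Firm A's indifference given Firm B's mix q = 2/3:
  payoff from Low = 5; payoff from High = 5 — equal.
Both players are indifferent, so neither can profitably deviate.

Yes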